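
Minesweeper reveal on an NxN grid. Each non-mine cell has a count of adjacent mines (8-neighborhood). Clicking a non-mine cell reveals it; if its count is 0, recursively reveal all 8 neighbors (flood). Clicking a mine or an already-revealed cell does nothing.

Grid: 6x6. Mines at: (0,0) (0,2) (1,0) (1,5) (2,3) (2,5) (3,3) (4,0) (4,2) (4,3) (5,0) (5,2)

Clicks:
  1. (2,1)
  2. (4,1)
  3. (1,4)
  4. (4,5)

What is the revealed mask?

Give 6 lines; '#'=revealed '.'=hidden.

Click 1 (2,1) count=1: revealed 1 new [(2,1)] -> total=1
Click 2 (4,1) count=4: revealed 1 new [(4,1)] -> total=2
Click 3 (1,4) count=3: revealed 1 new [(1,4)] -> total=3
Click 4 (4,5) count=0: revealed 6 new [(3,4) (3,5) (4,4) (4,5) (5,4) (5,5)] -> total=9

Answer: ......
....#.
.#....
....##
.#..##
....##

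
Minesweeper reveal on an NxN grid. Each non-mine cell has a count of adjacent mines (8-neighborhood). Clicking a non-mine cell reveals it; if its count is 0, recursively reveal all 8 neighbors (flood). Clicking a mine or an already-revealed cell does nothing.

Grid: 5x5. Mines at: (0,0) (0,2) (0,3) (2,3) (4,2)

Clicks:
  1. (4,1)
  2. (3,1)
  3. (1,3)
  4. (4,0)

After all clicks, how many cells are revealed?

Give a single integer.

Answer: 12

Derivation:
Click 1 (4,1) count=1: revealed 1 new [(4,1)] -> total=1
Click 2 (3,1) count=1: revealed 1 new [(3,1)] -> total=2
Click 3 (1,3) count=3: revealed 1 new [(1,3)] -> total=3
Click 4 (4,0) count=0: revealed 9 new [(1,0) (1,1) (1,2) (2,0) (2,1) (2,2) (3,0) (3,2) (4,0)] -> total=12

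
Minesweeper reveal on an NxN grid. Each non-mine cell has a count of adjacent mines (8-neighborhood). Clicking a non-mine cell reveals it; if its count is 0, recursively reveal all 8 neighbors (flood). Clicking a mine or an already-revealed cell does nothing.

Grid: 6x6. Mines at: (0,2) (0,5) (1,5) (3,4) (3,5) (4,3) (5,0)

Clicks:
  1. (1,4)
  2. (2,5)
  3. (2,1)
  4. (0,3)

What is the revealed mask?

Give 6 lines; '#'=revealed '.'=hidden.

Answer: ##.#..
#####.
####.#
####..
###...
......

Derivation:
Click 1 (1,4) count=2: revealed 1 new [(1,4)] -> total=1
Click 2 (2,5) count=3: revealed 1 new [(2,5)] -> total=2
Click 3 (2,1) count=0: revealed 17 new [(0,0) (0,1) (1,0) (1,1) (1,2) (1,3) (2,0) (2,1) (2,2) (2,3) (3,0) (3,1) (3,2) (3,3) (4,0) (4,1) (4,2)] -> total=19
Click 4 (0,3) count=1: revealed 1 new [(0,3)] -> total=20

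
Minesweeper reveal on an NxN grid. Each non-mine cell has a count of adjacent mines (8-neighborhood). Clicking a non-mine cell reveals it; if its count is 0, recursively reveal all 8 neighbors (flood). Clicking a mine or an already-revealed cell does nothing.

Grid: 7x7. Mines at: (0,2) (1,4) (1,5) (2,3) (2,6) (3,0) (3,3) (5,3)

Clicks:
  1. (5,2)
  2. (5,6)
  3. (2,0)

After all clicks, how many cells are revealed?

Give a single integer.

Answer: 14

Derivation:
Click 1 (5,2) count=1: revealed 1 new [(5,2)] -> total=1
Click 2 (5,6) count=0: revealed 12 new [(3,4) (3,5) (3,6) (4,4) (4,5) (4,6) (5,4) (5,5) (5,6) (6,4) (6,5) (6,6)] -> total=13
Click 3 (2,0) count=1: revealed 1 new [(2,0)] -> total=14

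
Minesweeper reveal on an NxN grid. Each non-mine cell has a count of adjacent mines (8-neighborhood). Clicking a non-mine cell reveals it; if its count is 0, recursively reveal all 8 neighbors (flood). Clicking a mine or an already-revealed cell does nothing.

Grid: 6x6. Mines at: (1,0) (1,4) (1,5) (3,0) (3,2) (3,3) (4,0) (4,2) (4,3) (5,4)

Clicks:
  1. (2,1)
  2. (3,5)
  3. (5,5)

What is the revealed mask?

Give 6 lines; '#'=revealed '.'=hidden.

Click 1 (2,1) count=3: revealed 1 new [(2,1)] -> total=1
Click 2 (3,5) count=0: revealed 6 new [(2,4) (2,5) (3,4) (3,5) (4,4) (4,5)] -> total=7
Click 3 (5,5) count=1: revealed 1 new [(5,5)] -> total=8

Answer: ......
......
.#..##
....##
....##
.....#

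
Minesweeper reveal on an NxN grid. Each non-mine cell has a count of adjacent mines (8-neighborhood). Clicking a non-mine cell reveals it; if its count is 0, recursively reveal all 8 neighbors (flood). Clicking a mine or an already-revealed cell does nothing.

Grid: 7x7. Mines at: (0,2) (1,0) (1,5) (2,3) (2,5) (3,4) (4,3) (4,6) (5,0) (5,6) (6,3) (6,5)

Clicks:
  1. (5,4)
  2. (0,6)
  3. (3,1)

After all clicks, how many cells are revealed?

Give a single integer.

Answer: 11

Derivation:
Click 1 (5,4) count=3: revealed 1 new [(5,4)] -> total=1
Click 2 (0,6) count=1: revealed 1 new [(0,6)] -> total=2
Click 3 (3,1) count=0: revealed 9 new [(2,0) (2,1) (2,2) (3,0) (3,1) (3,2) (4,0) (4,1) (4,2)] -> total=11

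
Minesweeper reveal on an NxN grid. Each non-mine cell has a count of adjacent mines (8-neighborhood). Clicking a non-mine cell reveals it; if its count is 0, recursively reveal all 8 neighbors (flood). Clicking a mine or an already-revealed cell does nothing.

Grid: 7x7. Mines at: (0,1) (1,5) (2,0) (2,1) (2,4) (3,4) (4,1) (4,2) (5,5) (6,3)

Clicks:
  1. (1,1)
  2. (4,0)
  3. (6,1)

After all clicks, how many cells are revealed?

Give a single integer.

Click 1 (1,1) count=3: revealed 1 new [(1,1)] -> total=1
Click 2 (4,0) count=1: revealed 1 new [(4,0)] -> total=2
Click 3 (6,1) count=0: revealed 6 new [(5,0) (5,1) (5,2) (6,0) (6,1) (6,2)] -> total=8

Answer: 8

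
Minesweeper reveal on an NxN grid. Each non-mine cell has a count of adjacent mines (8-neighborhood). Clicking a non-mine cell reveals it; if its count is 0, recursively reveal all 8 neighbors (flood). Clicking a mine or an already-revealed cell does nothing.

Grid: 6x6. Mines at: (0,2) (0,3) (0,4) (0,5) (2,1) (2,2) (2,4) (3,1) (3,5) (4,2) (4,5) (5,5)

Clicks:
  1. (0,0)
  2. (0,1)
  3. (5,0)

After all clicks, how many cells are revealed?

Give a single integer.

Answer: 8

Derivation:
Click 1 (0,0) count=0: revealed 4 new [(0,0) (0,1) (1,0) (1,1)] -> total=4
Click 2 (0,1) count=1: revealed 0 new [(none)] -> total=4
Click 3 (5,0) count=0: revealed 4 new [(4,0) (4,1) (5,0) (5,1)] -> total=8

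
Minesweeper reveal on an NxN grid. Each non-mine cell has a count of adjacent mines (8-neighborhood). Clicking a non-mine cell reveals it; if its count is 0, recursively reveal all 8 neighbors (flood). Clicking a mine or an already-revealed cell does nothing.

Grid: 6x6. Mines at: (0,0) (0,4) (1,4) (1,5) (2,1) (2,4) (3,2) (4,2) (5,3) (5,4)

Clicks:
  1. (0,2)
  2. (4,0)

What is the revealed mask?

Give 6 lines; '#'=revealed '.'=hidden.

Click 1 (0,2) count=0: revealed 6 new [(0,1) (0,2) (0,3) (1,1) (1,2) (1,3)] -> total=6
Click 2 (4,0) count=0: revealed 6 new [(3,0) (3,1) (4,0) (4,1) (5,0) (5,1)] -> total=12

Answer: .###..
.###..
......
##....
##....
##....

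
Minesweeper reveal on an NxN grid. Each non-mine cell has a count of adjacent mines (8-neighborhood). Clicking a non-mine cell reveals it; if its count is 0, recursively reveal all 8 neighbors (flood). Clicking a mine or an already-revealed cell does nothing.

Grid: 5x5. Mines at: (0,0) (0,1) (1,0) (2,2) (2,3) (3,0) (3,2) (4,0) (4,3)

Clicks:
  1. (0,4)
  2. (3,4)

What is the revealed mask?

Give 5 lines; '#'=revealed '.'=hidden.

Answer: ..###
..###
.....
....#
.....

Derivation:
Click 1 (0,4) count=0: revealed 6 new [(0,2) (0,3) (0,4) (1,2) (1,3) (1,4)] -> total=6
Click 2 (3,4) count=2: revealed 1 new [(3,4)] -> total=7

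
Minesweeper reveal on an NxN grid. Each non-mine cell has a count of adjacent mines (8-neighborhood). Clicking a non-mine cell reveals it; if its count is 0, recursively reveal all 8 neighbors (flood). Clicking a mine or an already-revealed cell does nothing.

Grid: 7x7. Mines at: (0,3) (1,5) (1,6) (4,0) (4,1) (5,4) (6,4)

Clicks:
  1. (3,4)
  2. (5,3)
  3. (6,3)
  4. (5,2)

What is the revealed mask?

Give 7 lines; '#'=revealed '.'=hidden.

Click 1 (3,4) count=0: revealed 31 new [(0,0) (0,1) (0,2) (1,0) (1,1) (1,2) (1,3) (1,4) (2,0) (2,1) (2,2) (2,3) (2,4) (2,5) (2,6) (3,0) (3,1) (3,2) (3,3) (3,4) (3,5) (3,6) (4,2) (4,3) (4,4) (4,5) (4,6) (5,5) (5,6) (6,5) (6,6)] -> total=31
Click 2 (5,3) count=2: revealed 1 new [(5,3)] -> total=32
Click 3 (6,3) count=2: revealed 1 new [(6,3)] -> total=33
Click 4 (5,2) count=1: revealed 1 new [(5,2)] -> total=34

Answer: ###....
#####..
#######
#######
..#####
..##.##
...#.##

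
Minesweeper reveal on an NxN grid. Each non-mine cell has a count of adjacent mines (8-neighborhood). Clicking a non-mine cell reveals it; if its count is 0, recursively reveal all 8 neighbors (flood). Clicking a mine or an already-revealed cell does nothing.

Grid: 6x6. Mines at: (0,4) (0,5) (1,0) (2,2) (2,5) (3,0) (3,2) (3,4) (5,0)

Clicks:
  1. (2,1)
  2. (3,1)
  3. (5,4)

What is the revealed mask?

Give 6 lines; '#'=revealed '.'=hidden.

Click 1 (2,1) count=4: revealed 1 new [(2,1)] -> total=1
Click 2 (3,1) count=3: revealed 1 new [(3,1)] -> total=2
Click 3 (5,4) count=0: revealed 10 new [(4,1) (4,2) (4,3) (4,4) (4,5) (5,1) (5,2) (5,3) (5,4) (5,5)] -> total=12

Answer: ......
......
.#....
.#....
.#####
.#####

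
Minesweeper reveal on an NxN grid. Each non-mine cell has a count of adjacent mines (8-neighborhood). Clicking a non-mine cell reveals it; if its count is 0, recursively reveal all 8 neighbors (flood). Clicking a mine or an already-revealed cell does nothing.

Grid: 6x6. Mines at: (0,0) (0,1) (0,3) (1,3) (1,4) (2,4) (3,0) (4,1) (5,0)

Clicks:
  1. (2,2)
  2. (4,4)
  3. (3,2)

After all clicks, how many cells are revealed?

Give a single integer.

Answer: 13

Derivation:
Click 1 (2,2) count=1: revealed 1 new [(2,2)] -> total=1
Click 2 (4,4) count=0: revealed 12 new [(3,2) (3,3) (3,4) (3,5) (4,2) (4,3) (4,4) (4,5) (5,2) (5,3) (5,4) (5,5)] -> total=13
Click 3 (3,2) count=1: revealed 0 new [(none)] -> total=13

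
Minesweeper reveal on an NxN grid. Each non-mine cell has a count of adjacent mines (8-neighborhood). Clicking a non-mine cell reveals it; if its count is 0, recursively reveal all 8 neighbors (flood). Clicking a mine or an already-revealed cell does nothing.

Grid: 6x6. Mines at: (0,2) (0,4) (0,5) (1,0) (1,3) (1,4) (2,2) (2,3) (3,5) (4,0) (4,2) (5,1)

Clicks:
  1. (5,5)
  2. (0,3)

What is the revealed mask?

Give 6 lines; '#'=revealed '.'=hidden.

Answer: ...#..
......
......
......
...###
...###

Derivation:
Click 1 (5,5) count=0: revealed 6 new [(4,3) (4,4) (4,5) (5,3) (5,4) (5,5)] -> total=6
Click 2 (0,3) count=4: revealed 1 new [(0,3)] -> total=7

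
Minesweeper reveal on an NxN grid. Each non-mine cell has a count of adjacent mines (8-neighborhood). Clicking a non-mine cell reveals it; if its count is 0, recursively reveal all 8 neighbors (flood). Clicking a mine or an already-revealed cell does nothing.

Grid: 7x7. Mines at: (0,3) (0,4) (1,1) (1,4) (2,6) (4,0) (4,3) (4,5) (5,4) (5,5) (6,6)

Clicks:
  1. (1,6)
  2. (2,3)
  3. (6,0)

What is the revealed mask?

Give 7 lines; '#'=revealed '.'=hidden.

Answer: .......
......#
...#...
.......
.......
####...
####...

Derivation:
Click 1 (1,6) count=1: revealed 1 new [(1,6)] -> total=1
Click 2 (2,3) count=1: revealed 1 new [(2,3)] -> total=2
Click 3 (6,0) count=0: revealed 8 new [(5,0) (5,1) (5,2) (5,3) (6,0) (6,1) (6,2) (6,3)] -> total=10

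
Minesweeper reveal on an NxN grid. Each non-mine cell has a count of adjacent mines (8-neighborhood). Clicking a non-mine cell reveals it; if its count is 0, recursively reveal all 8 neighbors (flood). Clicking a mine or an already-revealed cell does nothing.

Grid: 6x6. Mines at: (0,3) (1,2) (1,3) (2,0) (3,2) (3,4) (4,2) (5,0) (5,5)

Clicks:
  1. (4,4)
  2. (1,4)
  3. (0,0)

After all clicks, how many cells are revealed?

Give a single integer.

Answer: 6

Derivation:
Click 1 (4,4) count=2: revealed 1 new [(4,4)] -> total=1
Click 2 (1,4) count=2: revealed 1 new [(1,4)] -> total=2
Click 3 (0,0) count=0: revealed 4 new [(0,0) (0,1) (1,0) (1,1)] -> total=6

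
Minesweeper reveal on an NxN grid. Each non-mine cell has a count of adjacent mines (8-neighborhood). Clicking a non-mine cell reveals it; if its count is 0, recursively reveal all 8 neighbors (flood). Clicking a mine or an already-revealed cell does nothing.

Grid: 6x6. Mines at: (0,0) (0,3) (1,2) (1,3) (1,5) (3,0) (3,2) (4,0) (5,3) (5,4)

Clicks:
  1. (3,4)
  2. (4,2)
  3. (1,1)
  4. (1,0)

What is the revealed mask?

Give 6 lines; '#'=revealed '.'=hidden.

Click 1 (3,4) count=0: revealed 9 new [(2,3) (2,4) (2,5) (3,3) (3,4) (3,5) (4,3) (4,4) (4,5)] -> total=9
Click 2 (4,2) count=2: revealed 1 new [(4,2)] -> total=10
Click 3 (1,1) count=2: revealed 1 new [(1,1)] -> total=11
Click 4 (1,0) count=1: revealed 1 new [(1,0)] -> total=12

Answer: ......
##....
...###
...###
..####
......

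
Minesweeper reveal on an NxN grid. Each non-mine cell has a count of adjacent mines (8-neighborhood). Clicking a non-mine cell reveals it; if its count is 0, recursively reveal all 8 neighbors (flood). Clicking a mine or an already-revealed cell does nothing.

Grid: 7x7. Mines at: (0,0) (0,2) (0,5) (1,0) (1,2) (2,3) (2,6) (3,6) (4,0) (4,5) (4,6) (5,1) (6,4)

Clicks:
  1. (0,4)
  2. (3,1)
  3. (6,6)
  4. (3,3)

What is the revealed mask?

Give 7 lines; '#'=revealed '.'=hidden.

Answer: ....#..
.......
.......
.#.#...
.......
.....##
.....##

Derivation:
Click 1 (0,4) count=1: revealed 1 new [(0,4)] -> total=1
Click 2 (3,1) count=1: revealed 1 new [(3,1)] -> total=2
Click 3 (6,6) count=0: revealed 4 new [(5,5) (5,6) (6,5) (6,6)] -> total=6
Click 4 (3,3) count=1: revealed 1 new [(3,3)] -> total=7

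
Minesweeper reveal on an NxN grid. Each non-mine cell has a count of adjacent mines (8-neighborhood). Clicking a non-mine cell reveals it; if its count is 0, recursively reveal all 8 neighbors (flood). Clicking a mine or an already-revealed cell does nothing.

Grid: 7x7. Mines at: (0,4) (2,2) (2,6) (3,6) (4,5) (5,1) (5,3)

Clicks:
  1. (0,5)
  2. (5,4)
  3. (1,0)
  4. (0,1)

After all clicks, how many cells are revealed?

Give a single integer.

Answer: 16

Derivation:
Click 1 (0,5) count=1: revealed 1 new [(0,5)] -> total=1
Click 2 (5,4) count=2: revealed 1 new [(5,4)] -> total=2
Click 3 (1,0) count=0: revealed 14 new [(0,0) (0,1) (0,2) (0,3) (1,0) (1,1) (1,2) (1,3) (2,0) (2,1) (3,0) (3,1) (4,0) (4,1)] -> total=16
Click 4 (0,1) count=0: revealed 0 new [(none)] -> total=16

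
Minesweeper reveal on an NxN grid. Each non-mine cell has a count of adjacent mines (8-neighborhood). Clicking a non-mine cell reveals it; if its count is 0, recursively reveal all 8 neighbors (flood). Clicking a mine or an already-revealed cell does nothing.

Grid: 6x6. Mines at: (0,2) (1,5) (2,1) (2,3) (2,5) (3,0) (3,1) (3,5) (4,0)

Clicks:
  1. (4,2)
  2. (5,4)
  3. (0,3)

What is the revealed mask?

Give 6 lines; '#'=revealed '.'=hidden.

Answer: ...#..
......
......
..###.
.#####
.#####

Derivation:
Click 1 (4,2) count=1: revealed 1 new [(4,2)] -> total=1
Click 2 (5,4) count=0: revealed 12 new [(3,2) (3,3) (3,4) (4,1) (4,3) (4,4) (4,5) (5,1) (5,2) (5,3) (5,4) (5,5)] -> total=13
Click 3 (0,3) count=1: revealed 1 new [(0,3)] -> total=14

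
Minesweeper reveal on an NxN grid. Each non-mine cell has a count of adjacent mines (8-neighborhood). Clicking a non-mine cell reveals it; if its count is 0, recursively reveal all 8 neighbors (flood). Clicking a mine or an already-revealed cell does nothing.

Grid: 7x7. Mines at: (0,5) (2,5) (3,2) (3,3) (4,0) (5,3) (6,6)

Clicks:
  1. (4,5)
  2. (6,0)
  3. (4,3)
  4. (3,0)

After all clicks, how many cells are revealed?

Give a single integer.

Answer: 17

Derivation:
Click 1 (4,5) count=0: revealed 9 new [(3,4) (3,5) (3,6) (4,4) (4,5) (4,6) (5,4) (5,5) (5,6)] -> total=9
Click 2 (6,0) count=0: revealed 6 new [(5,0) (5,1) (5,2) (6,0) (6,1) (6,2)] -> total=15
Click 3 (4,3) count=3: revealed 1 new [(4,3)] -> total=16
Click 4 (3,0) count=1: revealed 1 new [(3,0)] -> total=17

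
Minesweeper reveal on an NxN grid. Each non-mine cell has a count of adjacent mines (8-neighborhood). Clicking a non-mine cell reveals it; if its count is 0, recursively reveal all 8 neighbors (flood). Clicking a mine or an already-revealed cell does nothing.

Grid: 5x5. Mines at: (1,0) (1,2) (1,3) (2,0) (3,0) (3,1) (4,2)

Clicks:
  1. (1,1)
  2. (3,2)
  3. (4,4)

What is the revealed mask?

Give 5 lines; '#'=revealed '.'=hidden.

Answer: .....
.#...
...##
..###
...##

Derivation:
Click 1 (1,1) count=3: revealed 1 new [(1,1)] -> total=1
Click 2 (3,2) count=2: revealed 1 new [(3,2)] -> total=2
Click 3 (4,4) count=0: revealed 6 new [(2,3) (2,4) (3,3) (3,4) (4,3) (4,4)] -> total=8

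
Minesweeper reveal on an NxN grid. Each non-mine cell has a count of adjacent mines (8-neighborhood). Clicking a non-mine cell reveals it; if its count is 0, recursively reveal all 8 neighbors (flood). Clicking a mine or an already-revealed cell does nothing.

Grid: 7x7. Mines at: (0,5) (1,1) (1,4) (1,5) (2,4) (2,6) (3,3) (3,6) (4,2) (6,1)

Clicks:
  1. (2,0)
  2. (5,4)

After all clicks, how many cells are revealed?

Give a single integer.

Answer: 15

Derivation:
Click 1 (2,0) count=1: revealed 1 new [(2,0)] -> total=1
Click 2 (5,4) count=0: revealed 14 new [(4,3) (4,4) (4,5) (4,6) (5,2) (5,3) (5,4) (5,5) (5,6) (6,2) (6,3) (6,4) (6,5) (6,6)] -> total=15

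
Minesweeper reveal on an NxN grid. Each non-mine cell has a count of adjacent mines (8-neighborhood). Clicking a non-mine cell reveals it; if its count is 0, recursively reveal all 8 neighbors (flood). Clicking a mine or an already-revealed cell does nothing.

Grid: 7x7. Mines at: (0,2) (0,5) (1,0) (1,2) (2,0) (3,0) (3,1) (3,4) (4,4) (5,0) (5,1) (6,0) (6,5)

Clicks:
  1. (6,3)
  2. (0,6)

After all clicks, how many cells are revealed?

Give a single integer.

Answer: 7

Derivation:
Click 1 (6,3) count=0: revealed 6 new [(5,2) (5,3) (5,4) (6,2) (6,3) (6,4)] -> total=6
Click 2 (0,6) count=1: revealed 1 new [(0,6)] -> total=7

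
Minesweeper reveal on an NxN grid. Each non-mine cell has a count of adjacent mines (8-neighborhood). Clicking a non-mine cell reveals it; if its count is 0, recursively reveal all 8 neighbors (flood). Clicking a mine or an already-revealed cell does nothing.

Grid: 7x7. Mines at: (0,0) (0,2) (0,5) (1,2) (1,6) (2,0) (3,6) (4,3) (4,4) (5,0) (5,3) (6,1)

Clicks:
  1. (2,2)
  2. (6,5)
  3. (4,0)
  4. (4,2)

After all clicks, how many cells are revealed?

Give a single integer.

Answer: 11

Derivation:
Click 1 (2,2) count=1: revealed 1 new [(2,2)] -> total=1
Click 2 (6,5) count=0: revealed 8 new [(4,5) (4,6) (5,4) (5,5) (5,6) (6,4) (6,5) (6,6)] -> total=9
Click 3 (4,0) count=1: revealed 1 new [(4,0)] -> total=10
Click 4 (4,2) count=2: revealed 1 new [(4,2)] -> total=11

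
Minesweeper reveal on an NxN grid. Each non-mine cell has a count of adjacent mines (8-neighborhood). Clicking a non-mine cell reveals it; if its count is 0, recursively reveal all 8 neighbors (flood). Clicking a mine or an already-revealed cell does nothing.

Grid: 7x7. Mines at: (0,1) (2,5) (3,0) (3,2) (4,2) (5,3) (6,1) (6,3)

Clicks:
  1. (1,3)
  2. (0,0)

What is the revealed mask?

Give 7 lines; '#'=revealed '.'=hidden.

Answer: #.#####
..#####
..###..
.......
.......
.......
.......

Derivation:
Click 1 (1,3) count=0: revealed 13 new [(0,2) (0,3) (0,4) (0,5) (0,6) (1,2) (1,3) (1,4) (1,5) (1,6) (2,2) (2,3) (2,4)] -> total=13
Click 2 (0,0) count=1: revealed 1 new [(0,0)] -> total=14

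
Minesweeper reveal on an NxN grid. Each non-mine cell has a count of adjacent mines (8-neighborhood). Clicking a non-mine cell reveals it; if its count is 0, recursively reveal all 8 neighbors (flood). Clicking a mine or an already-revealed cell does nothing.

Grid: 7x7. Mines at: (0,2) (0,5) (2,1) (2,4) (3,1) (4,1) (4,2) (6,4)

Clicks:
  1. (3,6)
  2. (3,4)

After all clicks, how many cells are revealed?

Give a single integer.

Answer: 18

Derivation:
Click 1 (3,6) count=0: revealed 18 new [(1,5) (1,6) (2,5) (2,6) (3,3) (3,4) (3,5) (3,6) (4,3) (4,4) (4,5) (4,6) (5,3) (5,4) (5,5) (5,6) (6,5) (6,6)] -> total=18
Click 2 (3,4) count=1: revealed 0 new [(none)] -> total=18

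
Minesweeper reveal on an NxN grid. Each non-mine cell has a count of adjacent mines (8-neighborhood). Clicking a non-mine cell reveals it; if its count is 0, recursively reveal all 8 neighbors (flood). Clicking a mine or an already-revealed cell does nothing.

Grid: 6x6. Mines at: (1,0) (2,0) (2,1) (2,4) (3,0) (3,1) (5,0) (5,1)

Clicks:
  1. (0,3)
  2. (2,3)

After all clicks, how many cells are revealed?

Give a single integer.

Click 1 (0,3) count=0: revealed 10 new [(0,1) (0,2) (0,3) (0,4) (0,5) (1,1) (1,2) (1,3) (1,4) (1,5)] -> total=10
Click 2 (2,3) count=1: revealed 1 new [(2,3)] -> total=11

Answer: 11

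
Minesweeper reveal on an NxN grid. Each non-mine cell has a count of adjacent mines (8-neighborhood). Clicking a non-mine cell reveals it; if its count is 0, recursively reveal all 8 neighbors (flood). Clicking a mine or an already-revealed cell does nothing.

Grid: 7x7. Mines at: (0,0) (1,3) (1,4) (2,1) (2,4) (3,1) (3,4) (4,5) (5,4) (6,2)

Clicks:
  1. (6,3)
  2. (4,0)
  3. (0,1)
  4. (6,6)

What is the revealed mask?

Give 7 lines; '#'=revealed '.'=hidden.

Click 1 (6,3) count=2: revealed 1 new [(6,3)] -> total=1
Click 2 (4,0) count=1: revealed 1 new [(4,0)] -> total=2
Click 3 (0,1) count=1: revealed 1 new [(0,1)] -> total=3
Click 4 (6,6) count=0: revealed 4 new [(5,5) (5,6) (6,5) (6,6)] -> total=7

Answer: .#.....
.......
.......
.......
#......
.....##
...#.##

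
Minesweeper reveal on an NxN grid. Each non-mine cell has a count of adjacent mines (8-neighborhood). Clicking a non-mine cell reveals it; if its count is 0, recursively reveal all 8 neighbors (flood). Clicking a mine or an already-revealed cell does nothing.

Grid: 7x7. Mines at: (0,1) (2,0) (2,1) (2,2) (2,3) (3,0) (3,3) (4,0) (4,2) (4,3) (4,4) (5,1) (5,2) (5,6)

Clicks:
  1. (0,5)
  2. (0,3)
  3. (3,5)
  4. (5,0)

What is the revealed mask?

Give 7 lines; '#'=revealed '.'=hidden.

Click 1 (0,5) count=0: revealed 18 new [(0,2) (0,3) (0,4) (0,5) (0,6) (1,2) (1,3) (1,4) (1,5) (1,6) (2,4) (2,5) (2,6) (3,4) (3,5) (3,6) (4,5) (4,6)] -> total=18
Click 2 (0,3) count=0: revealed 0 new [(none)] -> total=18
Click 3 (3,5) count=1: revealed 0 new [(none)] -> total=18
Click 4 (5,0) count=2: revealed 1 new [(5,0)] -> total=19

Answer: ..#####
..#####
....###
....###
.....##
#......
.......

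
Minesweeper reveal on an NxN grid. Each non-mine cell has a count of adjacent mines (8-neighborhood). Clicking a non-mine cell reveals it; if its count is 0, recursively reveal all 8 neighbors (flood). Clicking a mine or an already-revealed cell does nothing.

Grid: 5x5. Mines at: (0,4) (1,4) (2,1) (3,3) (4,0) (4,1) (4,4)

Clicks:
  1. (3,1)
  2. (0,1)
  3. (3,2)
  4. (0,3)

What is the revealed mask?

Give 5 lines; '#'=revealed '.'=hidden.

Click 1 (3,1) count=3: revealed 1 new [(3,1)] -> total=1
Click 2 (0,1) count=0: revealed 8 new [(0,0) (0,1) (0,2) (0,3) (1,0) (1,1) (1,2) (1,3)] -> total=9
Click 3 (3,2) count=3: revealed 1 new [(3,2)] -> total=10
Click 4 (0,3) count=2: revealed 0 new [(none)] -> total=10

Answer: ####.
####.
.....
.##..
.....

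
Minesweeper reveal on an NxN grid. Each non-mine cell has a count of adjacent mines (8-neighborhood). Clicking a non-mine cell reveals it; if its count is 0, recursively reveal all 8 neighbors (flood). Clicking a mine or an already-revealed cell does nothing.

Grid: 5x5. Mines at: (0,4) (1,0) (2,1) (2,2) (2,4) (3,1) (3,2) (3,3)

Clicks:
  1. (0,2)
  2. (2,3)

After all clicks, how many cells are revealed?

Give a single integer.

Click 1 (0,2) count=0: revealed 6 new [(0,1) (0,2) (0,3) (1,1) (1,2) (1,3)] -> total=6
Click 2 (2,3) count=4: revealed 1 new [(2,3)] -> total=7

Answer: 7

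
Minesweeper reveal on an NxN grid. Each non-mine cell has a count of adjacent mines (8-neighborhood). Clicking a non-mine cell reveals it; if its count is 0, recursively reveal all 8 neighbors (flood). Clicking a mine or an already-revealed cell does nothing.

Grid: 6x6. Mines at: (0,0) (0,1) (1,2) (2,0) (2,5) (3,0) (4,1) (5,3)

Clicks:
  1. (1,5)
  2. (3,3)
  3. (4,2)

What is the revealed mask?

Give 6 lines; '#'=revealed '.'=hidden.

Answer: ......
.....#
..###.
..###.
..###.
......

Derivation:
Click 1 (1,5) count=1: revealed 1 new [(1,5)] -> total=1
Click 2 (3,3) count=0: revealed 9 new [(2,2) (2,3) (2,4) (3,2) (3,3) (3,4) (4,2) (4,3) (4,4)] -> total=10
Click 3 (4,2) count=2: revealed 0 new [(none)] -> total=10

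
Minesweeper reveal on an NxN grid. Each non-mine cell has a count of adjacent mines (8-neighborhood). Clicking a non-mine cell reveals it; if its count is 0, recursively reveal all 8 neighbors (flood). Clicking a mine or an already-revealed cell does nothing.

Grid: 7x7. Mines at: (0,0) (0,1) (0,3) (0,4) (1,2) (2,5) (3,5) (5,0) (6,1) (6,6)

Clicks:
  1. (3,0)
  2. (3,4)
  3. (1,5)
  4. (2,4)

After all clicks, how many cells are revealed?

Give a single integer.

Answer: 28

Derivation:
Click 1 (3,0) count=0: revealed 27 new [(1,0) (1,1) (2,0) (2,1) (2,2) (2,3) (2,4) (3,0) (3,1) (3,2) (3,3) (3,4) (4,0) (4,1) (4,2) (4,3) (4,4) (4,5) (5,1) (5,2) (5,3) (5,4) (5,5) (6,2) (6,3) (6,4) (6,5)] -> total=27
Click 2 (3,4) count=2: revealed 0 new [(none)] -> total=27
Click 3 (1,5) count=2: revealed 1 new [(1,5)] -> total=28
Click 4 (2,4) count=2: revealed 0 new [(none)] -> total=28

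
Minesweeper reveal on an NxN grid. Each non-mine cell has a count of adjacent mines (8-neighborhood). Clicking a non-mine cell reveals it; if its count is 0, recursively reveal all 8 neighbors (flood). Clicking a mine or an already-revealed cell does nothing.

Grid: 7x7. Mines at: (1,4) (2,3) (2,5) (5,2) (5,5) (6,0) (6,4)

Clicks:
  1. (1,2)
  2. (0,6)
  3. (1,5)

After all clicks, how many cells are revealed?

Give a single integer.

Answer: 5

Derivation:
Click 1 (1,2) count=1: revealed 1 new [(1,2)] -> total=1
Click 2 (0,6) count=0: revealed 4 new [(0,5) (0,6) (1,5) (1,6)] -> total=5
Click 3 (1,5) count=2: revealed 0 new [(none)] -> total=5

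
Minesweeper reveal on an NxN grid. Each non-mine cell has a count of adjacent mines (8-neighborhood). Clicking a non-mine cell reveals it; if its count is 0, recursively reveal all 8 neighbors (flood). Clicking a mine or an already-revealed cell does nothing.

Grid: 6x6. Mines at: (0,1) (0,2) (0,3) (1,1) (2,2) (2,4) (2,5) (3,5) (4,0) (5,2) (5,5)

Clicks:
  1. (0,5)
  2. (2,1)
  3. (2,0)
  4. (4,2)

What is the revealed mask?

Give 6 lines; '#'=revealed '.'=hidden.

Click 1 (0,5) count=0: revealed 4 new [(0,4) (0,5) (1,4) (1,5)] -> total=4
Click 2 (2,1) count=2: revealed 1 new [(2,1)] -> total=5
Click 3 (2,0) count=1: revealed 1 new [(2,0)] -> total=6
Click 4 (4,2) count=1: revealed 1 new [(4,2)] -> total=7

Answer: ....##
....##
##....
......
..#...
......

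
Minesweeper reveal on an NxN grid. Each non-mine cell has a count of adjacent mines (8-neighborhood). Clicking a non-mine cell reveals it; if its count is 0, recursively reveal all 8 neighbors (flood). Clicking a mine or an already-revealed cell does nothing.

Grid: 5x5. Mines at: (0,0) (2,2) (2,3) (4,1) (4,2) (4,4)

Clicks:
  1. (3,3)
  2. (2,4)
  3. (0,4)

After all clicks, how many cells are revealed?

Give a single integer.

Answer: 10

Derivation:
Click 1 (3,3) count=4: revealed 1 new [(3,3)] -> total=1
Click 2 (2,4) count=1: revealed 1 new [(2,4)] -> total=2
Click 3 (0,4) count=0: revealed 8 new [(0,1) (0,2) (0,3) (0,4) (1,1) (1,2) (1,3) (1,4)] -> total=10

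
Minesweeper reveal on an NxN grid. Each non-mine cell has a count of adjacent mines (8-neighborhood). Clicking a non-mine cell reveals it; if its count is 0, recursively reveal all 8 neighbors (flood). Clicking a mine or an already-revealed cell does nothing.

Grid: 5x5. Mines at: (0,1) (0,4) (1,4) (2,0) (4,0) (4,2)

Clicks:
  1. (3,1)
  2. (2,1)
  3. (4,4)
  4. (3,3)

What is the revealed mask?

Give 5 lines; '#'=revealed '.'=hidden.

Click 1 (3,1) count=3: revealed 1 new [(3,1)] -> total=1
Click 2 (2,1) count=1: revealed 1 new [(2,1)] -> total=2
Click 3 (4,4) count=0: revealed 6 new [(2,3) (2,4) (3,3) (3,4) (4,3) (4,4)] -> total=8
Click 4 (3,3) count=1: revealed 0 new [(none)] -> total=8

Answer: .....
.....
.#.##
.#.##
...##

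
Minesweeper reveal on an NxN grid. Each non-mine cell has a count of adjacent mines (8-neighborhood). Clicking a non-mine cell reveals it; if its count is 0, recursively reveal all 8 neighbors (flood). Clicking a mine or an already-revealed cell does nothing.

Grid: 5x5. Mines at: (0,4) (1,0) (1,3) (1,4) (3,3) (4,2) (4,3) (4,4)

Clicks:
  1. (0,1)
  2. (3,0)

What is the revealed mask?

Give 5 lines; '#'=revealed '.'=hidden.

Click 1 (0,1) count=1: revealed 1 new [(0,1)] -> total=1
Click 2 (3,0) count=0: revealed 6 new [(2,0) (2,1) (3,0) (3,1) (4,0) (4,1)] -> total=7

Answer: .#...
.....
##...
##...
##...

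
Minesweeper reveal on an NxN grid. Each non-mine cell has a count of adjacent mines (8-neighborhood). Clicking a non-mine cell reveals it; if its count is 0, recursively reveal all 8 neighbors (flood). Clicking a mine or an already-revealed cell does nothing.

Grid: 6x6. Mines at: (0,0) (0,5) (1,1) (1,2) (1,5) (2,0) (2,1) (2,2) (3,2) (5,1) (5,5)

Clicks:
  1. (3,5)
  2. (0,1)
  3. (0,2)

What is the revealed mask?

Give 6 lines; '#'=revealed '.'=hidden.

Click 1 (3,5) count=0: revealed 9 new [(2,3) (2,4) (2,5) (3,3) (3,4) (3,5) (4,3) (4,4) (4,5)] -> total=9
Click 2 (0,1) count=3: revealed 1 new [(0,1)] -> total=10
Click 3 (0,2) count=2: revealed 1 new [(0,2)] -> total=11

Answer: .##...
......
...###
...###
...###
......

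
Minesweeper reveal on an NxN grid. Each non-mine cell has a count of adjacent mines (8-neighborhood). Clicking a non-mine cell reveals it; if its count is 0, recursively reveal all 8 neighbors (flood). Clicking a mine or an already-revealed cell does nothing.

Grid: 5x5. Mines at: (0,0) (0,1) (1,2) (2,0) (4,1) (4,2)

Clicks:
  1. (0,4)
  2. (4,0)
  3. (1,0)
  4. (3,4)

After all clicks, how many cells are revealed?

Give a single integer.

Click 1 (0,4) count=0: revealed 10 new [(0,3) (0,4) (1,3) (1,4) (2,3) (2,4) (3,3) (3,4) (4,3) (4,4)] -> total=10
Click 2 (4,0) count=1: revealed 1 new [(4,0)] -> total=11
Click 3 (1,0) count=3: revealed 1 new [(1,0)] -> total=12
Click 4 (3,4) count=0: revealed 0 new [(none)] -> total=12

Answer: 12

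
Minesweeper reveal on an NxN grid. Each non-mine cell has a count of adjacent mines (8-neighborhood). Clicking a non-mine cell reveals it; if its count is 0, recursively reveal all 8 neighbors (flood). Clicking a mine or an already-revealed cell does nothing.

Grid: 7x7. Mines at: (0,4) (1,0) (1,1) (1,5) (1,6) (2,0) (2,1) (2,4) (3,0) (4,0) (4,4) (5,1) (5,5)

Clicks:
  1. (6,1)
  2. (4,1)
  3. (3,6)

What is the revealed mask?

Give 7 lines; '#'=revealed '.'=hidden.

Click 1 (6,1) count=1: revealed 1 new [(6,1)] -> total=1
Click 2 (4,1) count=3: revealed 1 new [(4,1)] -> total=2
Click 3 (3,6) count=0: revealed 6 new [(2,5) (2,6) (3,5) (3,6) (4,5) (4,6)] -> total=8

Answer: .......
.......
.....##
.....##
.#...##
.......
.#.....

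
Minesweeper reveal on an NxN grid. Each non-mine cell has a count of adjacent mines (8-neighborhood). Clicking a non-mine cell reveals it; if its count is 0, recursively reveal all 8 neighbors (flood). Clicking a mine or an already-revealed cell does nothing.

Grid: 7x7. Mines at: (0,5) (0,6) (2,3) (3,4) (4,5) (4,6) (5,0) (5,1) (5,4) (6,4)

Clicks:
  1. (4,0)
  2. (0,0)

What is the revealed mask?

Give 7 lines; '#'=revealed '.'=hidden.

Answer: #####..
#####..
###....
###....
###....
.......
.......

Derivation:
Click 1 (4,0) count=2: revealed 1 new [(4,0)] -> total=1
Click 2 (0,0) count=0: revealed 18 new [(0,0) (0,1) (0,2) (0,3) (0,4) (1,0) (1,1) (1,2) (1,3) (1,4) (2,0) (2,1) (2,2) (3,0) (3,1) (3,2) (4,1) (4,2)] -> total=19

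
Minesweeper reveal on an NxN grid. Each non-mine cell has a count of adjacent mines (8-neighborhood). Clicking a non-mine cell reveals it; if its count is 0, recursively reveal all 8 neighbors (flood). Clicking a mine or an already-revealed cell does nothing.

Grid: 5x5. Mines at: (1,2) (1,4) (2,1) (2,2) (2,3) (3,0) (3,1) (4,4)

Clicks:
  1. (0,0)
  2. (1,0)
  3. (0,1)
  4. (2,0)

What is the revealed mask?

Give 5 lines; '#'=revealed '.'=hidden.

Answer: ##...
##...
#....
.....
.....

Derivation:
Click 1 (0,0) count=0: revealed 4 new [(0,0) (0,1) (1,0) (1,1)] -> total=4
Click 2 (1,0) count=1: revealed 0 new [(none)] -> total=4
Click 3 (0,1) count=1: revealed 0 new [(none)] -> total=4
Click 4 (2,0) count=3: revealed 1 new [(2,0)] -> total=5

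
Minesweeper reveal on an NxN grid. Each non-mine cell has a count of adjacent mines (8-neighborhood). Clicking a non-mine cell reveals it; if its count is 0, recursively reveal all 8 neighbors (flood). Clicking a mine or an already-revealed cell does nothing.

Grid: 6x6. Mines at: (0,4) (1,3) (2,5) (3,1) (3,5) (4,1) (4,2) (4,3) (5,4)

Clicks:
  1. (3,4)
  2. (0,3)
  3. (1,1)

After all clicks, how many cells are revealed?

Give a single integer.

Answer: 11

Derivation:
Click 1 (3,4) count=3: revealed 1 new [(3,4)] -> total=1
Click 2 (0,3) count=2: revealed 1 new [(0,3)] -> total=2
Click 3 (1,1) count=0: revealed 9 new [(0,0) (0,1) (0,2) (1,0) (1,1) (1,2) (2,0) (2,1) (2,2)] -> total=11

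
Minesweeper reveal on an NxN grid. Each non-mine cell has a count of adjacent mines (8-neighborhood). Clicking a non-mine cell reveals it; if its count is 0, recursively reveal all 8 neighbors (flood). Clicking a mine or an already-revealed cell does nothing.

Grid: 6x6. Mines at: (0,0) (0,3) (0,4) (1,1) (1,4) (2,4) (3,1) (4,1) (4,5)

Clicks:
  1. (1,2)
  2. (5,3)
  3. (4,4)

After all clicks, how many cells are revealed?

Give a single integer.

Click 1 (1,2) count=2: revealed 1 new [(1,2)] -> total=1
Click 2 (5,3) count=0: revealed 9 new [(3,2) (3,3) (3,4) (4,2) (4,3) (4,4) (5,2) (5,3) (5,4)] -> total=10
Click 3 (4,4) count=1: revealed 0 new [(none)] -> total=10

Answer: 10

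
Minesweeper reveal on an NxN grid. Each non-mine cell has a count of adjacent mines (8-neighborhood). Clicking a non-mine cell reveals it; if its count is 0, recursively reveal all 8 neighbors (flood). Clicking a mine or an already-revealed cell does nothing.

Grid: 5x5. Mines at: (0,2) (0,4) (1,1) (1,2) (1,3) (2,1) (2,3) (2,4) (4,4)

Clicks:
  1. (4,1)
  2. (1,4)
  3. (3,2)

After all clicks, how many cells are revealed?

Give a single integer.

Click 1 (4,1) count=0: revealed 8 new [(3,0) (3,1) (3,2) (3,3) (4,0) (4,1) (4,2) (4,3)] -> total=8
Click 2 (1,4) count=4: revealed 1 new [(1,4)] -> total=9
Click 3 (3,2) count=2: revealed 0 new [(none)] -> total=9

Answer: 9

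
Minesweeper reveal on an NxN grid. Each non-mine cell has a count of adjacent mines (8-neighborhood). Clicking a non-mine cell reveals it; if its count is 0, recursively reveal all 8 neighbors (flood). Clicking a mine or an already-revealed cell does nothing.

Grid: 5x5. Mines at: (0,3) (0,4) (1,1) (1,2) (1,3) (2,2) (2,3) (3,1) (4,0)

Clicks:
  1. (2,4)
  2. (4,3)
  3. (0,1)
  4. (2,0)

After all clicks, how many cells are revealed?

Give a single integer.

Answer: 9

Derivation:
Click 1 (2,4) count=2: revealed 1 new [(2,4)] -> total=1
Click 2 (4,3) count=0: revealed 6 new [(3,2) (3,3) (3,4) (4,2) (4,3) (4,4)] -> total=7
Click 3 (0,1) count=2: revealed 1 new [(0,1)] -> total=8
Click 4 (2,0) count=2: revealed 1 new [(2,0)] -> total=9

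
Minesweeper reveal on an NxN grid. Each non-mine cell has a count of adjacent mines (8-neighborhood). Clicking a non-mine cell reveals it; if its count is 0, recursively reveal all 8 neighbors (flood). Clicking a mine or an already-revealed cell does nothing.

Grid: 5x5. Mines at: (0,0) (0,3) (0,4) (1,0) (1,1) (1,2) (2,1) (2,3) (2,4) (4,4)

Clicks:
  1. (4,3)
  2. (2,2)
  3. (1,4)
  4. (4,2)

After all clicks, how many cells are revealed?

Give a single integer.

Click 1 (4,3) count=1: revealed 1 new [(4,3)] -> total=1
Click 2 (2,2) count=4: revealed 1 new [(2,2)] -> total=2
Click 3 (1,4) count=4: revealed 1 new [(1,4)] -> total=3
Click 4 (4,2) count=0: revealed 7 new [(3,0) (3,1) (3,2) (3,3) (4,0) (4,1) (4,2)] -> total=10

Answer: 10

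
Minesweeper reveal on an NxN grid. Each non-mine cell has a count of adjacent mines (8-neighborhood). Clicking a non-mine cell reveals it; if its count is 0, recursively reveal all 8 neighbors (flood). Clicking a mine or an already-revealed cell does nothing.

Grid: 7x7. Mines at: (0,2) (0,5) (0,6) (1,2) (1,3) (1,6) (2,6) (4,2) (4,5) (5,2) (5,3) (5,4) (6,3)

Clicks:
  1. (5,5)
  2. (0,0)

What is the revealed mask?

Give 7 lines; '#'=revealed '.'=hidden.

Answer: ##.....
##.....
##.....
##.....
##.....
##...#.
##.....

Derivation:
Click 1 (5,5) count=2: revealed 1 new [(5,5)] -> total=1
Click 2 (0,0) count=0: revealed 14 new [(0,0) (0,1) (1,0) (1,1) (2,0) (2,1) (3,0) (3,1) (4,0) (4,1) (5,0) (5,1) (6,0) (6,1)] -> total=15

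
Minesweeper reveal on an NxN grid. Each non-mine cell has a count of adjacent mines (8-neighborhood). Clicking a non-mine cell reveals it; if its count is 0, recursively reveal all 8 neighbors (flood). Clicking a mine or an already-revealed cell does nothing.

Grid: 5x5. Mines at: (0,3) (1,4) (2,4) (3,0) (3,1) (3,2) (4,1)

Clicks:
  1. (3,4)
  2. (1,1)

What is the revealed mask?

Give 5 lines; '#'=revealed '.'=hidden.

Click 1 (3,4) count=1: revealed 1 new [(3,4)] -> total=1
Click 2 (1,1) count=0: revealed 9 new [(0,0) (0,1) (0,2) (1,0) (1,1) (1,2) (2,0) (2,1) (2,2)] -> total=10

Answer: ###..
###..
###..
....#
.....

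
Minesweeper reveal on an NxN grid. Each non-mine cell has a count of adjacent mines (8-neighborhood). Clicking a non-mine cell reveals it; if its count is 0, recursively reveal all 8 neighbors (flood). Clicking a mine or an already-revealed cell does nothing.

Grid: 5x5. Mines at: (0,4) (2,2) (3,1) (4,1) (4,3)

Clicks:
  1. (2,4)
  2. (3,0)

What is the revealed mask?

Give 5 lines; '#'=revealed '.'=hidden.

Click 1 (2,4) count=0: revealed 6 new [(1,3) (1,4) (2,3) (2,4) (3,3) (3,4)] -> total=6
Click 2 (3,0) count=2: revealed 1 new [(3,0)] -> total=7

Answer: .....
...##
...##
#..##
.....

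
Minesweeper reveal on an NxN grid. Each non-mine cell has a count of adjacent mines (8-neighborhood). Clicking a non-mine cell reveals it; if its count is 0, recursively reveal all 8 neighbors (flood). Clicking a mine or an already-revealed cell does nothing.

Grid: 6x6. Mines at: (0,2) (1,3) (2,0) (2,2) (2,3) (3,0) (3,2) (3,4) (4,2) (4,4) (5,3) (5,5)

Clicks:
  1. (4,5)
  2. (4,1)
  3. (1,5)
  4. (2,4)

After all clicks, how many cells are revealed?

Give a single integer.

Click 1 (4,5) count=3: revealed 1 new [(4,5)] -> total=1
Click 2 (4,1) count=3: revealed 1 new [(4,1)] -> total=2
Click 3 (1,5) count=0: revealed 6 new [(0,4) (0,5) (1,4) (1,5) (2,4) (2,5)] -> total=8
Click 4 (2,4) count=3: revealed 0 new [(none)] -> total=8

Answer: 8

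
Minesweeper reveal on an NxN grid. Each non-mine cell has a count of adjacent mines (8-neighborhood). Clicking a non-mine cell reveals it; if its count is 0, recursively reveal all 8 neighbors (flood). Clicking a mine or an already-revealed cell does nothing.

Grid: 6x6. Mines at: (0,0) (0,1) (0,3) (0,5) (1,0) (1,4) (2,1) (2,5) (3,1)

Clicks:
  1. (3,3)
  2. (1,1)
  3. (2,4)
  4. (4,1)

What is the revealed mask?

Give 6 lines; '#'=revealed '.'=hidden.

Click 1 (3,3) count=0: revealed 19 new [(2,2) (2,3) (2,4) (3,2) (3,3) (3,4) (3,5) (4,0) (4,1) (4,2) (4,3) (4,4) (4,5) (5,0) (5,1) (5,2) (5,3) (5,4) (5,5)] -> total=19
Click 2 (1,1) count=4: revealed 1 new [(1,1)] -> total=20
Click 3 (2,4) count=2: revealed 0 new [(none)] -> total=20
Click 4 (4,1) count=1: revealed 0 new [(none)] -> total=20

Answer: ......
.#....
..###.
..####
######
######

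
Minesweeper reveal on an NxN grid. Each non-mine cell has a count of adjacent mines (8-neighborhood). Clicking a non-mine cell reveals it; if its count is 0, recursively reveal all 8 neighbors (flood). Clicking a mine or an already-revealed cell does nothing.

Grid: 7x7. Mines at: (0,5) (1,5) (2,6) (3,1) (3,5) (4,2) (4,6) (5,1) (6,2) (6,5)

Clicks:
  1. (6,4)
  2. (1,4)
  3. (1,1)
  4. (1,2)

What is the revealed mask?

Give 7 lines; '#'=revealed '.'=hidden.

Answer: #####..
#####..
#####..
..###..
.......
.......
....#..

Derivation:
Click 1 (6,4) count=1: revealed 1 new [(6,4)] -> total=1
Click 2 (1,4) count=2: revealed 1 new [(1,4)] -> total=2
Click 3 (1,1) count=0: revealed 17 new [(0,0) (0,1) (0,2) (0,3) (0,4) (1,0) (1,1) (1,2) (1,3) (2,0) (2,1) (2,2) (2,3) (2,4) (3,2) (3,3) (3,4)] -> total=19
Click 4 (1,2) count=0: revealed 0 new [(none)] -> total=19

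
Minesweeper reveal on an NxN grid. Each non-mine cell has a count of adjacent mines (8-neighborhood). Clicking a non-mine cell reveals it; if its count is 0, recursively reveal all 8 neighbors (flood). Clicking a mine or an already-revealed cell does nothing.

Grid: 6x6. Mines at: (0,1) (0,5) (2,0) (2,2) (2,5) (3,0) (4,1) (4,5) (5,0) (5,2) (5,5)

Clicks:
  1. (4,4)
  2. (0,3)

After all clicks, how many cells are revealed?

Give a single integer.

Click 1 (4,4) count=2: revealed 1 new [(4,4)] -> total=1
Click 2 (0,3) count=0: revealed 6 new [(0,2) (0,3) (0,4) (1,2) (1,3) (1,4)] -> total=7

Answer: 7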